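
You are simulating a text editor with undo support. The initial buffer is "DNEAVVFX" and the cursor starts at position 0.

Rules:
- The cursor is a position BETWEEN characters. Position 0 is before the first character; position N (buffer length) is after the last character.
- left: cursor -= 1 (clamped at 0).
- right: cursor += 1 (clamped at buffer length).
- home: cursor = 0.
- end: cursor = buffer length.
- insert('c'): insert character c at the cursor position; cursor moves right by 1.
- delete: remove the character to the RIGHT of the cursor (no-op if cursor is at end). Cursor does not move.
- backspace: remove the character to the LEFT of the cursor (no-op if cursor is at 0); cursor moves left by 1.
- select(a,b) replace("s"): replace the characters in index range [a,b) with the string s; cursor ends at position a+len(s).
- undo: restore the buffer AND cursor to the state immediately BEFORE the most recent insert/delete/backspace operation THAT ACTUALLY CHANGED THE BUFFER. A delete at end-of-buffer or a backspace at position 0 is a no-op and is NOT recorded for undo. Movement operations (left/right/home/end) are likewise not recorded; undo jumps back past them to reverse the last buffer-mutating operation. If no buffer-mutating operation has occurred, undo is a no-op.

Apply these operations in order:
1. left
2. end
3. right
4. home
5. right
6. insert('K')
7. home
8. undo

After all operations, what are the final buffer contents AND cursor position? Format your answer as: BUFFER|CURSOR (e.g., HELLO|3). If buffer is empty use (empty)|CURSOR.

After op 1 (left): buf='DNEAVVFX' cursor=0
After op 2 (end): buf='DNEAVVFX' cursor=8
After op 3 (right): buf='DNEAVVFX' cursor=8
After op 4 (home): buf='DNEAVVFX' cursor=0
After op 5 (right): buf='DNEAVVFX' cursor=1
After op 6 (insert('K')): buf='DKNEAVVFX' cursor=2
After op 7 (home): buf='DKNEAVVFX' cursor=0
After op 8 (undo): buf='DNEAVVFX' cursor=1

Answer: DNEAVVFX|1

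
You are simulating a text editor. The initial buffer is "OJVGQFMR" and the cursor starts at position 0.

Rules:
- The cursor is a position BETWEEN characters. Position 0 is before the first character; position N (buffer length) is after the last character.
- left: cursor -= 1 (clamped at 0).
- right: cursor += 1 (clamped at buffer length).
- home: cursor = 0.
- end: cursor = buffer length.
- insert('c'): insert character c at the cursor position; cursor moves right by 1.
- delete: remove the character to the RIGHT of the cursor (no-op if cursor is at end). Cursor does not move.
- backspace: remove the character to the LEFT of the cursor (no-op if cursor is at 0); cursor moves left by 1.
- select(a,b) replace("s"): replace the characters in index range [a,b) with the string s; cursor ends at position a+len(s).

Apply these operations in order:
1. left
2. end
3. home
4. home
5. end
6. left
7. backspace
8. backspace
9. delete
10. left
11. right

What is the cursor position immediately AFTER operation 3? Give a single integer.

After op 1 (left): buf='OJVGQFMR' cursor=0
After op 2 (end): buf='OJVGQFMR' cursor=8
After op 3 (home): buf='OJVGQFMR' cursor=0

Answer: 0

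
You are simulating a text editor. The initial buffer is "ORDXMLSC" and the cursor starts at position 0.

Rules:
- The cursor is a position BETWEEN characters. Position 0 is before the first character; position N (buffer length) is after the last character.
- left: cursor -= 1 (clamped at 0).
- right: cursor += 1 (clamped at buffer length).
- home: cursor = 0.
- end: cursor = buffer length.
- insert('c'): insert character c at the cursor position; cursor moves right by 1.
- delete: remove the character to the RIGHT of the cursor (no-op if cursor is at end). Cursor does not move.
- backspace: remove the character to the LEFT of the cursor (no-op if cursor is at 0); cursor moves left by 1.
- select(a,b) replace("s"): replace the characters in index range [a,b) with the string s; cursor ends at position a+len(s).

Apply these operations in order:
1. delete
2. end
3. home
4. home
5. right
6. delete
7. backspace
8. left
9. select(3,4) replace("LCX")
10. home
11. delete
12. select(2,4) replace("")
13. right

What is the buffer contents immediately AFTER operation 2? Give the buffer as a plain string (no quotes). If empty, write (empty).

Answer: RDXMLSC

Derivation:
After op 1 (delete): buf='RDXMLSC' cursor=0
After op 2 (end): buf='RDXMLSC' cursor=7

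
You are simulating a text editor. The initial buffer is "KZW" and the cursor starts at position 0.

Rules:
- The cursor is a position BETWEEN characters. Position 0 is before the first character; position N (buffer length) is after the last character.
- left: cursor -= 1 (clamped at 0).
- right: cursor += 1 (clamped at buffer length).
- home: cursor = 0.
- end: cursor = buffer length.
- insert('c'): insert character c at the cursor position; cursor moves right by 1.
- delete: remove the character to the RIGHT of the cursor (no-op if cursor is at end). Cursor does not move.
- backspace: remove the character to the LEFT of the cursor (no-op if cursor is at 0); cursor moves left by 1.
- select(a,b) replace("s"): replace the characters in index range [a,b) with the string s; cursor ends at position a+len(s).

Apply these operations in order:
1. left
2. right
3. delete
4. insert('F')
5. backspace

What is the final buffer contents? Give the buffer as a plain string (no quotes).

Answer: KW

Derivation:
After op 1 (left): buf='KZW' cursor=0
After op 2 (right): buf='KZW' cursor=1
After op 3 (delete): buf='KW' cursor=1
After op 4 (insert('F')): buf='KFW' cursor=2
After op 5 (backspace): buf='KW' cursor=1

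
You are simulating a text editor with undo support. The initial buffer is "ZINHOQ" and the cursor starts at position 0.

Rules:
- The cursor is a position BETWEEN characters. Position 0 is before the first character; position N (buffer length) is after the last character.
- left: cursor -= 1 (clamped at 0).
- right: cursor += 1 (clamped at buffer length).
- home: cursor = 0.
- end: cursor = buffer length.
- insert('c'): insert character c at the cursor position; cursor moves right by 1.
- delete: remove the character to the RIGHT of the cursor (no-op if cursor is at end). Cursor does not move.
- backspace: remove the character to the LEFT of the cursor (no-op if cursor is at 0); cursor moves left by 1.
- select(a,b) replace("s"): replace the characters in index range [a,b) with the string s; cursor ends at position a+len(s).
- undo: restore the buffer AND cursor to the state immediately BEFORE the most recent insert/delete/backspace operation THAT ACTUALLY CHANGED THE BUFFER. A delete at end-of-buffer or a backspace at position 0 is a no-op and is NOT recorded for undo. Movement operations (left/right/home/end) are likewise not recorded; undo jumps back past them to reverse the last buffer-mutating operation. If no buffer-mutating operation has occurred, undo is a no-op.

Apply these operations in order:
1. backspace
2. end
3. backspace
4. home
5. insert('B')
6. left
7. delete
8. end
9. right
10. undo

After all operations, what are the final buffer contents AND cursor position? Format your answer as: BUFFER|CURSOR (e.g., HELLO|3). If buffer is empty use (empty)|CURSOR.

Answer: BZINHO|0

Derivation:
After op 1 (backspace): buf='ZINHOQ' cursor=0
After op 2 (end): buf='ZINHOQ' cursor=6
After op 3 (backspace): buf='ZINHO' cursor=5
After op 4 (home): buf='ZINHO' cursor=0
After op 5 (insert('B')): buf='BZINHO' cursor=1
After op 6 (left): buf='BZINHO' cursor=0
After op 7 (delete): buf='ZINHO' cursor=0
After op 8 (end): buf='ZINHO' cursor=5
After op 9 (right): buf='ZINHO' cursor=5
After op 10 (undo): buf='BZINHO' cursor=0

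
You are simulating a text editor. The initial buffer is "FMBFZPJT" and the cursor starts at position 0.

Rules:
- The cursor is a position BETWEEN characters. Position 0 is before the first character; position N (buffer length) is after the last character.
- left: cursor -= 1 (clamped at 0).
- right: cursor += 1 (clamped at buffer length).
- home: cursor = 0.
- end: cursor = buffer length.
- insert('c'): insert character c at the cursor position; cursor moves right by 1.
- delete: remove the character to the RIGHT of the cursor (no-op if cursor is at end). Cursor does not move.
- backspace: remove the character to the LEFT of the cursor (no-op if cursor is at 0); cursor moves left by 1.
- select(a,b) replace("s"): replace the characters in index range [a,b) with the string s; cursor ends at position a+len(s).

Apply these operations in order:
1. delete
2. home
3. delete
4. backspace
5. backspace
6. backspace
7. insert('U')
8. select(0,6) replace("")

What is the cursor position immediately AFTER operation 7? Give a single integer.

Answer: 1

Derivation:
After op 1 (delete): buf='MBFZPJT' cursor=0
After op 2 (home): buf='MBFZPJT' cursor=0
After op 3 (delete): buf='BFZPJT' cursor=0
After op 4 (backspace): buf='BFZPJT' cursor=0
After op 5 (backspace): buf='BFZPJT' cursor=0
After op 6 (backspace): buf='BFZPJT' cursor=0
After op 7 (insert('U')): buf='UBFZPJT' cursor=1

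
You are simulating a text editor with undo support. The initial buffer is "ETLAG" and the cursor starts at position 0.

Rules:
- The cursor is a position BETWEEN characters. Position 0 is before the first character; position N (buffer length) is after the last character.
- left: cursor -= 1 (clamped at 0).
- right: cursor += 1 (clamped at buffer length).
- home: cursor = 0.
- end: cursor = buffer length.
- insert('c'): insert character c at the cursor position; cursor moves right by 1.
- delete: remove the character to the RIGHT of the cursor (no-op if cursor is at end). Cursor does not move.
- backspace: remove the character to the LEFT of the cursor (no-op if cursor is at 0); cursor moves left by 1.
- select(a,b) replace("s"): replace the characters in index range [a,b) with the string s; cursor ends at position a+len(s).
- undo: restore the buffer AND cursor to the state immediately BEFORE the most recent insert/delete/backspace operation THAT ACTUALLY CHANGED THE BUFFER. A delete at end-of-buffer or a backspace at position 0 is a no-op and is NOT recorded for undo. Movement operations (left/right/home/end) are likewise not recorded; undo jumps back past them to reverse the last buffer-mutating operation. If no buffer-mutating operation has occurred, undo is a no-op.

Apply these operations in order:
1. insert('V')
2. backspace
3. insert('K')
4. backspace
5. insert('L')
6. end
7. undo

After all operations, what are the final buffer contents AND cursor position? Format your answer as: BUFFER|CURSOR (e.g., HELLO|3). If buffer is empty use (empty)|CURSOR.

Answer: ETLAG|0

Derivation:
After op 1 (insert('V')): buf='VETLAG' cursor=1
After op 2 (backspace): buf='ETLAG' cursor=0
After op 3 (insert('K')): buf='KETLAG' cursor=1
After op 4 (backspace): buf='ETLAG' cursor=0
After op 5 (insert('L')): buf='LETLAG' cursor=1
After op 6 (end): buf='LETLAG' cursor=6
After op 7 (undo): buf='ETLAG' cursor=0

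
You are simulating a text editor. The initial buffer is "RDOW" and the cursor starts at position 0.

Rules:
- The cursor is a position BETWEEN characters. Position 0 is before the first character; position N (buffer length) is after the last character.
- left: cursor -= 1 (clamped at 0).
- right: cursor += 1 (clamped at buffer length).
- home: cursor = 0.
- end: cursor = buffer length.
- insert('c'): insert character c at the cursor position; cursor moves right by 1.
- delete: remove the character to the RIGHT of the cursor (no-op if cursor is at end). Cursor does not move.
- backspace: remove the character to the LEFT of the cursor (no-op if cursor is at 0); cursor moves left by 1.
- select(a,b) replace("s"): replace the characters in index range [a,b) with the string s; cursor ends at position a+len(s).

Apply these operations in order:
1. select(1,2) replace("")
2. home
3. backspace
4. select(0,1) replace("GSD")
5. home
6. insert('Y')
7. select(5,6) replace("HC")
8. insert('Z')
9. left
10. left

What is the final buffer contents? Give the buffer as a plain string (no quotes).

After op 1 (select(1,2) replace("")): buf='ROW' cursor=1
After op 2 (home): buf='ROW' cursor=0
After op 3 (backspace): buf='ROW' cursor=0
After op 4 (select(0,1) replace("GSD")): buf='GSDOW' cursor=3
After op 5 (home): buf='GSDOW' cursor=0
After op 6 (insert('Y')): buf='YGSDOW' cursor=1
After op 7 (select(5,6) replace("HC")): buf='YGSDOHC' cursor=7
After op 8 (insert('Z')): buf='YGSDOHCZ' cursor=8
After op 9 (left): buf='YGSDOHCZ' cursor=7
After op 10 (left): buf='YGSDOHCZ' cursor=6

Answer: YGSDOHCZ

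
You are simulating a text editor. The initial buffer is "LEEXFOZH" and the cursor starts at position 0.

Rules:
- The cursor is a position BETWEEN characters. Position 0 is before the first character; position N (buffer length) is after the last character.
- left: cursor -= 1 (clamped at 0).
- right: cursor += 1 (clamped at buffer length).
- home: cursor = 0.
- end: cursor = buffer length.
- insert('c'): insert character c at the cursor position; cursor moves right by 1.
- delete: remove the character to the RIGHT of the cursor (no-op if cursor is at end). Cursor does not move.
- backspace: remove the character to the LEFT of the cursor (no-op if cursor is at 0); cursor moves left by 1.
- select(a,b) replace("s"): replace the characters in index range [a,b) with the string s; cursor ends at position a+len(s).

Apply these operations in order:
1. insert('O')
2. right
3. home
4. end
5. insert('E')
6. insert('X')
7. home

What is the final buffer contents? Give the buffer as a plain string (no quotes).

Answer: OLEEXFOZHEX

Derivation:
After op 1 (insert('O')): buf='OLEEXFOZH' cursor=1
After op 2 (right): buf='OLEEXFOZH' cursor=2
After op 3 (home): buf='OLEEXFOZH' cursor=0
After op 4 (end): buf='OLEEXFOZH' cursor=9
After op 5 (insert('E')): buf='OLEEXFOZHE' cursor=10
After op 6 (insert('X')): buf='OLEEXFOZHEX' cursor=11
After op 7 (home): buf='OLEEXFOZHEX' cursor=0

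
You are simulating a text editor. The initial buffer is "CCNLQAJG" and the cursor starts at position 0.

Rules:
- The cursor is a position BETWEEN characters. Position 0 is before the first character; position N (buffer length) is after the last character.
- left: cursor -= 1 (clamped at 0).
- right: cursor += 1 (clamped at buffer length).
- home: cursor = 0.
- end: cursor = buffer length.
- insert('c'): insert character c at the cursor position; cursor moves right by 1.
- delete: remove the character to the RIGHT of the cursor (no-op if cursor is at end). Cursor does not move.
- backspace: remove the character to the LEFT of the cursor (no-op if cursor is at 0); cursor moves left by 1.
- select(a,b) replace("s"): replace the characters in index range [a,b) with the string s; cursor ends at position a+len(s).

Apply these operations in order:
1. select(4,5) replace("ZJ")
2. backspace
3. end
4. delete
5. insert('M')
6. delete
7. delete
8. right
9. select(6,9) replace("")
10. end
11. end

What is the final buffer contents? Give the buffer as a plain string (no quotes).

Answer: CCNLZA

Derivation:
After op 1 (select(4,5) replace("ZJ")): buf='CCNLZJAJG' cursor=6
After op 2 (backspace): buf='CCNLZAJG' cursor=5
After op 3 (end): buf='CCNLZAJG' cursor=8
After op 4 (delete): buf='CCNLZAJG' cursor=8
After op 5 (insert('M')): buf='CCNLZAJGM' cursor=9
After op 6 (delete): buf='CCNLZAJGM' cursor=9
After op 7 (delete): buf='CCNLZAJGM' cursor=9
After op 8 (right): buf='CCNLZAJGM' cursor=9
After op 9 (select(6,9) replace("")): buf='CCNLZA' cursor=6
After op 10 (end): buf='CCNLZA' cursor=6
After op 11 (end): buf='CCNLZA' cursor=6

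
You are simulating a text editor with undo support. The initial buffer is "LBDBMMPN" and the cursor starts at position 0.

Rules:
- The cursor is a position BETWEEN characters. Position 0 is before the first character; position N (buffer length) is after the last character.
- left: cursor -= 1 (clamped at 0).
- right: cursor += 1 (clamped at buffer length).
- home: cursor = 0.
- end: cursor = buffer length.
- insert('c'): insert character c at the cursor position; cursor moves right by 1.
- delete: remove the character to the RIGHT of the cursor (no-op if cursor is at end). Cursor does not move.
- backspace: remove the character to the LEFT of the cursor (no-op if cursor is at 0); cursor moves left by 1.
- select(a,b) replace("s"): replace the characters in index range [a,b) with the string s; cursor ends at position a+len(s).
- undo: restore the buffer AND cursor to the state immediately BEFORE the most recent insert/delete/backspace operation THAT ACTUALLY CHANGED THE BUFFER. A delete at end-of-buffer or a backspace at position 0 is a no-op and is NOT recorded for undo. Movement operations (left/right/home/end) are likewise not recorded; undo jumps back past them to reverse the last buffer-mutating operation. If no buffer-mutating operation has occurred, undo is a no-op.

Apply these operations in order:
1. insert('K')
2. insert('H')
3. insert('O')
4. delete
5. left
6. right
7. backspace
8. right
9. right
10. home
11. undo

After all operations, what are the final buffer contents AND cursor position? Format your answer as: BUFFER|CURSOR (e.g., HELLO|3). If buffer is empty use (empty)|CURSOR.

After op 1 (insert('K')): buf='KLBDBMMPN' cursor=1
After op 2 (insert('H')): buf='KHLBDBMMPN' cursor=2
After op 3 (insert('O')): buf='KHOLBDBMMPN' cursor=3
After op 4 (delete): buf='KHOBDBMMPN' cursor=3
After op 5 (left): buf='KHOBDBMMPN' cursor=2
After op 6 (right): buf='KHOBDBMMPN' cursor=3
After op 7 (backspace): buf='KHBDBMMPN' cursor=2
After op 8 (right): buf='KHBDBMMPN' cursor=3
After op 9 (right): buf='KHBDBMMPN' cursor=4
After op 10 (home): buf='KHBDBMMPN' cursor=0
After op 11 (undo): buf='KHOBDBMMPN' cursor=3

Answer: KHOBDBMMPN|3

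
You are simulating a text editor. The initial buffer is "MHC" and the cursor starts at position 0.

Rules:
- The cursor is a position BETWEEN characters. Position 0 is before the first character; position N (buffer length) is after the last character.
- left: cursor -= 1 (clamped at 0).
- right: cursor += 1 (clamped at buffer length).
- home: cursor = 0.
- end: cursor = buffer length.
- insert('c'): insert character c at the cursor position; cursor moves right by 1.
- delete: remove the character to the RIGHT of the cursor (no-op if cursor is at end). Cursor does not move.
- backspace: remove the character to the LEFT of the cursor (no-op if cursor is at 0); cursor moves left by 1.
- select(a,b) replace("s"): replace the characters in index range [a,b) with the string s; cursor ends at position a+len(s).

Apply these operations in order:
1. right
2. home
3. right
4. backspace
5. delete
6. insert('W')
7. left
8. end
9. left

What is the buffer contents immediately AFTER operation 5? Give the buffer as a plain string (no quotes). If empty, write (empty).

Answer: C

Derivation:
After op 1 (right): buf='MHC' cursor=1
After op 2 (home): buf='MHC' cursor=0
After op 3 (right): buf='MHC' cursor=1
After op 4 (backspace): buf='HC' cursor=0
After op 5 (delete): buf='C' cursor=0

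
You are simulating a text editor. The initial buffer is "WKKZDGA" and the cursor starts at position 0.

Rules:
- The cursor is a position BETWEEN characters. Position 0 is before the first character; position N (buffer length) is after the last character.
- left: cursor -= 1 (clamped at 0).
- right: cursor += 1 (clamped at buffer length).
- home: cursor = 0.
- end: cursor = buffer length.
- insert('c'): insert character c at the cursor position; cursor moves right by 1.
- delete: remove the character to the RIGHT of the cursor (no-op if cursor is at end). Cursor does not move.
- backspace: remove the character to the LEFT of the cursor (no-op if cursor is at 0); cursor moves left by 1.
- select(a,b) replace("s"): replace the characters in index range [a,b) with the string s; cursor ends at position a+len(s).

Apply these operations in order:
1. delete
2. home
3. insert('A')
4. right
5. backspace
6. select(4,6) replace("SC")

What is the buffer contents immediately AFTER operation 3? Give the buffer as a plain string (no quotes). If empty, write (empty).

After op 1 (delete): buf='KKZDGA' cursor=0
After op 2 (home): buf='KKZDGA' cursor=0
After op 3 (insert('A')): buf='AKKZDGA' cursor=1

Answer: AKKZDGA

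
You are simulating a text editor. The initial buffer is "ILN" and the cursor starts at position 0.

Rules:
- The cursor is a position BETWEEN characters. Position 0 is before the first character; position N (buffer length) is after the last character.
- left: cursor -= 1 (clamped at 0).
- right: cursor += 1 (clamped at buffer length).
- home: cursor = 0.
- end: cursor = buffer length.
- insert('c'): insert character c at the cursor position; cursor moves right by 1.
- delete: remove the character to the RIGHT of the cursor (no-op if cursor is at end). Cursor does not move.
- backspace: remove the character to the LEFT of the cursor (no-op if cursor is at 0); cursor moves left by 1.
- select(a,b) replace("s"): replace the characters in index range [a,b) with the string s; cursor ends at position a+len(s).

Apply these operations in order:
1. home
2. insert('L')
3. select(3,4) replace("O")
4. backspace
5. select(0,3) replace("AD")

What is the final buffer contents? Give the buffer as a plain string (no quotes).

After op 1 (home): buf='ILN' cursor=0
After op 2 (insert('L')): buf='LILN' cursor=1
After op 3 (select(3,4) replace("O")): buf='LILO' cursor=4
After op 4 (backspace): buf='LIL' cursor=3
After op 5 (select(0,3) replace("AD")): buf='AD' cursor=2

Answer: AD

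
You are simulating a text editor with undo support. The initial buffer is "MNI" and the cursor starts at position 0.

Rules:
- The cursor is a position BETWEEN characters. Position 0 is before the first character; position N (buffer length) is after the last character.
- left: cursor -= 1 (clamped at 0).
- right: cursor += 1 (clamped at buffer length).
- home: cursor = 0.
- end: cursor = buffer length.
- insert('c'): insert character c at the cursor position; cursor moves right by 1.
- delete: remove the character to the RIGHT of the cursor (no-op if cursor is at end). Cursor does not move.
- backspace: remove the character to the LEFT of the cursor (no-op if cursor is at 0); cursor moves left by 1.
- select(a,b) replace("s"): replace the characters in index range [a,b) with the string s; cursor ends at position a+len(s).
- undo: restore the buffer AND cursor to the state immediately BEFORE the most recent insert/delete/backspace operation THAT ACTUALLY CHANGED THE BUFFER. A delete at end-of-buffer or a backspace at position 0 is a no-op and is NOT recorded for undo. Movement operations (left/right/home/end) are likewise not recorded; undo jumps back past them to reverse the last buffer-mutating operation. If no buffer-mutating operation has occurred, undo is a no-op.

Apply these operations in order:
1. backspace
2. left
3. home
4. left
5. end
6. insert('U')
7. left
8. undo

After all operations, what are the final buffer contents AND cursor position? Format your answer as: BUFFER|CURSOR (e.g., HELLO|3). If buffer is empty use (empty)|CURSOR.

Answer: MNI|3

Derivation:
After op 1 (backspace): buf='MNI' cursor=0
After op 2 (left): buf='MNI' cursor=0
After op 3 (home): buf='MNI' cursor=0
After op 4 (left): buf='MNI' cursor=0
After op 5 (end): buf='MNI' cursor=3
After op 6 (insert('U')): buf='MNIU' cursor=4
After op 7 (left): buf='MNIU' cursor=3
After op 8 (undo): buf='MNI' cursor=3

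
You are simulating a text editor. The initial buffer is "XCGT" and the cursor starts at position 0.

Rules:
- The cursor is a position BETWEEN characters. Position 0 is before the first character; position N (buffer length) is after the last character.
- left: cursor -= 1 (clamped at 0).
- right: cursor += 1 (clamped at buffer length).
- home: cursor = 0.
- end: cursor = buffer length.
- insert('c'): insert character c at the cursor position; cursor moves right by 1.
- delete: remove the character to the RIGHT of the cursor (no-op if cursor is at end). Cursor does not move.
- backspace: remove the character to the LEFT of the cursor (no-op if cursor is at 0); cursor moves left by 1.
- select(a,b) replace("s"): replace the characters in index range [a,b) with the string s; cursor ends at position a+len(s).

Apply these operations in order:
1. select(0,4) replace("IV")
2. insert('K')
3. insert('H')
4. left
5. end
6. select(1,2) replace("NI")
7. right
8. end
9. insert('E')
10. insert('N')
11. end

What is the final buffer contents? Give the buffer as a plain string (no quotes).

Answer: INIKHEN

Derivation:
After op 1 (select(0,4) replace("IV")): buf='IV' cursor=2
After op 2 (insert('K')): buf='IVK' cursor=3
After op 3 (insert('H')): buf='IVKH' cursor=4
After op 4 (left): buf='IVKH' cursor=3
After op 5 (end): buf='IVKH' cursor=4
After op 6 (select(1,2) replace("NI")): buf='INIKH' cursor=3
After op 7 (right): buf='INIKH' cursor=4
After op 8 (end): buf='INIKH' cursor=5
After op 9 (insert('E')): buf='INIKHE' cursor=6
After op 10 (insert('N')): buf='INIKHEN' cursor=7
After op 11 (end): buf='INIKHEN' cursor=7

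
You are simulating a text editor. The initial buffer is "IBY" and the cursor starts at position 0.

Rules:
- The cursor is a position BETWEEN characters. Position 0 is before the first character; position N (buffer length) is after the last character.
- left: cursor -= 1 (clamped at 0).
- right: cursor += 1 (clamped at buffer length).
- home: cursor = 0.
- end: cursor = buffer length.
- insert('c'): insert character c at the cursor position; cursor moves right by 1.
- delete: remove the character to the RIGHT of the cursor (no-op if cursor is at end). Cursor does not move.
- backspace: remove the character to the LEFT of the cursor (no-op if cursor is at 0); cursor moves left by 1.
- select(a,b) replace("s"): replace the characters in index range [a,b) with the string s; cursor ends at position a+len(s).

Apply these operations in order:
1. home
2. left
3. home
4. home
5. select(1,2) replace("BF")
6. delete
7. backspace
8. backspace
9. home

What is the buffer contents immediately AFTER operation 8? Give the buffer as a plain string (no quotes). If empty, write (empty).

Answer: I

Derivation:
After op 1 (home): buf='IBY' cursor=0
After op 2 (left): buf='IBY' cursor=0
After op 3 (home): buf='IBY' cursor=0
After op 4 (home): buf='IBY' cursor=0
After op 5 (select(1,2) replace("BF")): buf='IBFY' cursor=3
After op 6 (delete): buf='IBF' cursor=3
After op 7 (backspace): buf='IB' cursor=2
After op 8 (backspace): buf='I' cursor=1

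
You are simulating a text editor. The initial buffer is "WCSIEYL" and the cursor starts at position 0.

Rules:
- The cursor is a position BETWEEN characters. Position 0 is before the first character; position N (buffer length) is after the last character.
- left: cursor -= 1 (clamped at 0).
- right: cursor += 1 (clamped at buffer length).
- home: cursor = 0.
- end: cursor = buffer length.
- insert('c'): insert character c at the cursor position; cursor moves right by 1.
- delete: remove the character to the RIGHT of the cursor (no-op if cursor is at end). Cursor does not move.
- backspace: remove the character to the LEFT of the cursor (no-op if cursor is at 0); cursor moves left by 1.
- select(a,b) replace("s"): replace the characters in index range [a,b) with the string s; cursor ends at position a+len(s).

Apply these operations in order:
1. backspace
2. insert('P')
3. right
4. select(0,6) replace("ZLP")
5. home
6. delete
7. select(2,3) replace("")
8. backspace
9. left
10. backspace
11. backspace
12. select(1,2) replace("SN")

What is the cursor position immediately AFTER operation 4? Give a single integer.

Answer: 3

Derivation:
After op 1 (backspace): buf='WCSIEYL' cursor=0
After op 2 (insert('P')): buf='PWCSIEYL' cursor=1
After op 3 (right): buf='PWCSIEYL' cursor=2
After op 4 (select(0,6) replace("ZLP")): buf='ZLPYL' cursor=3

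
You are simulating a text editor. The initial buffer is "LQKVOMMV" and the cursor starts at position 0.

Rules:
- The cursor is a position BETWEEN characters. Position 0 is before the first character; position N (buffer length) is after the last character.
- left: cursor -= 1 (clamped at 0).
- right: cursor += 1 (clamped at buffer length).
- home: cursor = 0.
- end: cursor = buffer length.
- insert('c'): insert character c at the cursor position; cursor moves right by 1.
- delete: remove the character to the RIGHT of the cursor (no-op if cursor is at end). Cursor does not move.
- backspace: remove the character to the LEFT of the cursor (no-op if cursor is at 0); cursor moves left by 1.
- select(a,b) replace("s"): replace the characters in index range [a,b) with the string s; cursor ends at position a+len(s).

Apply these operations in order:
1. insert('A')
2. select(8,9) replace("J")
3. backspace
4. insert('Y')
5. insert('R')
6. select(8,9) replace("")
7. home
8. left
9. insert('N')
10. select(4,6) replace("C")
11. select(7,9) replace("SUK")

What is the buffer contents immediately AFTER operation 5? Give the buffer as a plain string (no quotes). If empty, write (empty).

After op 1 (insert('A')): buf='ALQKVOMMV' cursor=1
After op 2 (select(8,9) replace("J")): buf='ALQKVOMMJ' cursor=9
After op 3 (backspace): buf='ALQKVOMM' cursor=8
After op 4 (insert('Y')): buf='ALQKVOMMY' cursor=9
After op 5 (insert('R')): buf='ALQKVOMMYR' cursor=10

Answer: ALQKVOMMYR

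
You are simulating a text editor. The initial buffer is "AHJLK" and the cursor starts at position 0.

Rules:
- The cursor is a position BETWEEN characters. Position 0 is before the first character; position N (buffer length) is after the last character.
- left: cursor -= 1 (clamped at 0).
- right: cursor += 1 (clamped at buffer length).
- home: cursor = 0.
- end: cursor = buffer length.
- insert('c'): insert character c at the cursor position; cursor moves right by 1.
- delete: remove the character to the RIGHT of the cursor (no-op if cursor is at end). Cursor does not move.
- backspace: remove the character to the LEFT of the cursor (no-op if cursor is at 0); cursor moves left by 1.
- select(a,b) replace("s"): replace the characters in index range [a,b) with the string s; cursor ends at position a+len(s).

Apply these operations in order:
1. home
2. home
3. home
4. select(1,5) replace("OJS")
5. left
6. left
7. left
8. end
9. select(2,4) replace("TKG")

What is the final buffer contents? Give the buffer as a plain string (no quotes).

Answer: AOTKG

Derivation:
After op 1 (home): buf='AHJLK' cursor=0
After op 2 (home): buf='AHJLK' cursor=0
After op 3 (home): buf='AHJLK' cursor=0
After op 4 (select(1,5) replace("OJS")): buf='AOJS' cursor=4
After op 5 (left): buf='AOJS' cursor=3
After op 6 (left): buf='AOJS' cursor=2
After op 7 (left): buf='AOJS' cursor=1
After op 8 (end): buf='AOJS' cursor=4
After op 9 (select(2,4) replace("TKG")): buf='AOTKG' cursor=5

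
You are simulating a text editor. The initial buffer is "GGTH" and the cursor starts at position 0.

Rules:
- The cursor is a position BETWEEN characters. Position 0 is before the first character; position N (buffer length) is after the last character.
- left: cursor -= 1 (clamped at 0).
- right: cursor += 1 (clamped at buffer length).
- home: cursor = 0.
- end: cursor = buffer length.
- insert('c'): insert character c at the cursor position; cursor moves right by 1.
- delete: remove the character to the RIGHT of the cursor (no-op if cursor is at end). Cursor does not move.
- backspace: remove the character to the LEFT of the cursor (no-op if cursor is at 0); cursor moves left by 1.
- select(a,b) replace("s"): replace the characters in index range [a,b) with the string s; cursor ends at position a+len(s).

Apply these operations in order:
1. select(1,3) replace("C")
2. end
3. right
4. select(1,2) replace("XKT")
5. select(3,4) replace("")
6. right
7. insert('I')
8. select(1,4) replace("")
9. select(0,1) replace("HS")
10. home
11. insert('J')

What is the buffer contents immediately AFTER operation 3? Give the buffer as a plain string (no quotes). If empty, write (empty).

Answer: GCH

Derivation:
After op 1 (select(1,3) replace("C")): buf='GCH' cursor=2
After op 2 (end): buf='GCH' cursor=3
After op 3 (right): buf='GCH' cursor=3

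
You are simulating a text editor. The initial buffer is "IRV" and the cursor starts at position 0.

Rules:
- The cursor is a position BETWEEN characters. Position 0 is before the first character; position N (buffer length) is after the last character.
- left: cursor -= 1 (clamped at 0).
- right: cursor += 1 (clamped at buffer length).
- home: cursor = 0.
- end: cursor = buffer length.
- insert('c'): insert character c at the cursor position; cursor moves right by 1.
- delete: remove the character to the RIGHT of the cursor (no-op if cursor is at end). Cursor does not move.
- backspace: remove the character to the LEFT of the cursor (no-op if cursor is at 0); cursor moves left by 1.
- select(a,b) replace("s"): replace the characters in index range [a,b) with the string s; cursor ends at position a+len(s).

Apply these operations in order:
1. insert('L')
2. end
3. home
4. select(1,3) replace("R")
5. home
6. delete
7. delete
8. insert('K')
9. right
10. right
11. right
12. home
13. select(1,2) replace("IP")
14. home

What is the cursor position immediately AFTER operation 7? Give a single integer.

After op 1 (insert('L')): buf='LIRV' cursor=1
After op 2 (end): buf='LIRV' cursor=4
After op 3 (home): buf='LIRV' cursor=0
After op 4 (select(1,3) replace("R")): buf='LRV' cursor=2
After op 5 (home): buf='LRV' cursor=0
After op 6 (delete): buf='RV' cursor=0
After op 7 (delete): buf='V' cursor=0

Answer: 0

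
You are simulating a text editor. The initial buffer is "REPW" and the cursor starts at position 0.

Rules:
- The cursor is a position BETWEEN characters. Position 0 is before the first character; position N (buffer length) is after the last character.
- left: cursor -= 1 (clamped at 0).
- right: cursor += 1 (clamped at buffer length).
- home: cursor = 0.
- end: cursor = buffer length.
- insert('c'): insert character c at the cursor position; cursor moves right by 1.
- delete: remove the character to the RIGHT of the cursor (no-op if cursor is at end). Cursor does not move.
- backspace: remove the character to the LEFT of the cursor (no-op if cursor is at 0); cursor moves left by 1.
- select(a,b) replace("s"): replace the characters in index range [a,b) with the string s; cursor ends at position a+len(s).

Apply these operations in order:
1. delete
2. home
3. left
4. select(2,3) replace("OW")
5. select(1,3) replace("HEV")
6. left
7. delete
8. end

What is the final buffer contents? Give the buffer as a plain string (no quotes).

After op 1 (delete): buf='EPW' cursor=0
After op 2 (home): buf='EPW' cursor=0
After op 3 (left): buf='EPW' cursor=0
After op 4 (select(2,3) replace("OW")): buf='EPOW' cursor=4
After op 5 (select(1,3) replace("HEV")): buf='EHEVW' cursor=4
After op 6 (left): buf='EHEVW' cursor=3
After op 7 (delete): buf='EHEW' cursor=3
After op 8 (end): buf='EHEW' cursor=4

Answer: EHEW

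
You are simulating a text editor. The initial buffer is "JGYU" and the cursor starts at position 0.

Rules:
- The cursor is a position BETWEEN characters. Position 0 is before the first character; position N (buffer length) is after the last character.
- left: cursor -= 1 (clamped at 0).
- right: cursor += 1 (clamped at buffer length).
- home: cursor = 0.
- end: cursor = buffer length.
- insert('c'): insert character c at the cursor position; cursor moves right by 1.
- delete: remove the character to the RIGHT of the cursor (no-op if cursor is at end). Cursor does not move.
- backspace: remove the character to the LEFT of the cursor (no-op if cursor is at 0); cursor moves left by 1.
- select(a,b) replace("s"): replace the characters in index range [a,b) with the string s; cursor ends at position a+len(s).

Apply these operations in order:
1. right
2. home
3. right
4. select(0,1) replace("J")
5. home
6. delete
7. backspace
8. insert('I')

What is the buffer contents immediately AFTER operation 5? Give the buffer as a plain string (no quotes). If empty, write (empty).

After op 1 (right): buf='JGYU' cursor=1
After op 2 (home): buf='JGYU' cursor=0
After op 3 (right): buf='JGYU' cursor=1
After op 4 (select(0,1) replace("J")): buf='JGYU' cursor=1
After op 5 (home): buf='JGYU' cursor=0

Answer: JGYU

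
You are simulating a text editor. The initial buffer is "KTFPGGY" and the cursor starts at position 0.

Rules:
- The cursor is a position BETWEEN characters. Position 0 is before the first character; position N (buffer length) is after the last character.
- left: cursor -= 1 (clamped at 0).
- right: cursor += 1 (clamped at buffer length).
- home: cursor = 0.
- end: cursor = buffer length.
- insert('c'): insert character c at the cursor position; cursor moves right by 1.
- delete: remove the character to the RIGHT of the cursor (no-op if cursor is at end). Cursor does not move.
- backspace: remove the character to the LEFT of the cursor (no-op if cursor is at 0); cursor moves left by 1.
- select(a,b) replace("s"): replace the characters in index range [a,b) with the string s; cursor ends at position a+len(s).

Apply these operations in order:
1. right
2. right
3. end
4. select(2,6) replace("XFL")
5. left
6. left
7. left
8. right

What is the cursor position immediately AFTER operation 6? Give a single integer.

After op 1 (right): buf='KTFPGGY' cursor=1
After op 2 (right): buf='KTFPGGY' cursor=2
After op 3 (end): buf='KTFPGGY' cursor=7
After op 4 (select(2,6) replace("XFL")): buf='KTXFLY' cursor=5
After op 5 (left): buf='KTXFLY' cursor=4
After op 6 (left): buf='KTXFLY' cursor=3

Answer: 3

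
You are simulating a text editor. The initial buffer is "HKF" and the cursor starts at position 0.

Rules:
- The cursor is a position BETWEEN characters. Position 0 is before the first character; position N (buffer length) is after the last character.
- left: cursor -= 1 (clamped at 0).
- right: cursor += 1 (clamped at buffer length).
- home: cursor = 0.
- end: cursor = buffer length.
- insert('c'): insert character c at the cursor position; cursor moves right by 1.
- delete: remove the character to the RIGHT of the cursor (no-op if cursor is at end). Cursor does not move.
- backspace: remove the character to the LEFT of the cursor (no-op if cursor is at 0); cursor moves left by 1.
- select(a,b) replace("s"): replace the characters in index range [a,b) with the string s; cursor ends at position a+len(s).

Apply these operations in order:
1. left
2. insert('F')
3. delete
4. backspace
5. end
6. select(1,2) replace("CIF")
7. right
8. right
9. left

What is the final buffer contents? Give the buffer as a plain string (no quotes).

After op 1 (left): buf='HKF' cursor=0
After op 2 (insert('F')): buf='FHKF' cursor=1
After op 3 (delete): buf='FKF' cursor=1
After op 4 (backspace): buf='KF' cursor=0
After op 5 (end): buf='KF' cursor=2
After op 6 (select(1,2) replace("CIF")): buf='KCIF' cursor=4
After op 7 (right): buf='KCIF' cursor=4
After op 8 (right): buf='KCIF' cursor=4
After op 9 (left): buf='KCIF' cursor=3

Answer: KCIF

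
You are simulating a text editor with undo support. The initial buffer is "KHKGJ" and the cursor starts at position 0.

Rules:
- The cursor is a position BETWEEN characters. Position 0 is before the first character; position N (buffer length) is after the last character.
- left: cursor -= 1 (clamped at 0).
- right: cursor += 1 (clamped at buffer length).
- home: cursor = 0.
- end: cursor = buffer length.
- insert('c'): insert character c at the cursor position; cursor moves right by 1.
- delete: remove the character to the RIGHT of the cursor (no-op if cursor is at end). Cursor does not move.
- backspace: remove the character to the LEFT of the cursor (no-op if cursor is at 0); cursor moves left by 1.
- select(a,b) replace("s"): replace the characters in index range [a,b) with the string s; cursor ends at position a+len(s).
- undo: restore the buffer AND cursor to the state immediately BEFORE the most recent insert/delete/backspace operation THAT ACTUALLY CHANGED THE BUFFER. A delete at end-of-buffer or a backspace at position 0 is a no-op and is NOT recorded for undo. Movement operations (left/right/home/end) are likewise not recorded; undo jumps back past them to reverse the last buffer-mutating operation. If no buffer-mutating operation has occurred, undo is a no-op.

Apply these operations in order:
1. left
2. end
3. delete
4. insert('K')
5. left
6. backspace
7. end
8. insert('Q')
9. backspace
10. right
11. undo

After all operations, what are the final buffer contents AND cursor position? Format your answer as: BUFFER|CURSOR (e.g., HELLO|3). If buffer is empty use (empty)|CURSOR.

After op 1 (left): buf='KHKGJ' cursor=0
After op 2 (end): buf='KHKGJ' cursor=5
After op 3 (delete): buf='KHKGJ' cursor=5
After op 4 (insert('K')): buf='KHKGJK' cursor=6
After op 5 (left): buf='KHKGJK' cursor=5
After op 6 (backspace): buf='KHKGK' cursor=4
After op 7 (end): buf='KHKGK' cursor=5
After op 8 (insert('Q')): buf='KHKGKQ' cursor=6
After op 9 (backspace): buf='KHKGK' cursor=5
After op 10 (right): buf='KHKGK' cursor=5
After op 11 (undo): buf='KHKGKQ' cursor=6

Answer: KHKGKQ|6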